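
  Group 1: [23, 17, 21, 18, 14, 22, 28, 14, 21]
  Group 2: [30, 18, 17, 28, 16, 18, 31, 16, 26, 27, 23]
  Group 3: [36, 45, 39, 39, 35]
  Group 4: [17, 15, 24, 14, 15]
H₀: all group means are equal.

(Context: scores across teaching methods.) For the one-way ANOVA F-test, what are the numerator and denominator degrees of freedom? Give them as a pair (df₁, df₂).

k = 4 groups, N = 30 total
df = (k−1, N−k) = (4−1, 30−4) = (3, 26)

degrees of freedom = [3, 26]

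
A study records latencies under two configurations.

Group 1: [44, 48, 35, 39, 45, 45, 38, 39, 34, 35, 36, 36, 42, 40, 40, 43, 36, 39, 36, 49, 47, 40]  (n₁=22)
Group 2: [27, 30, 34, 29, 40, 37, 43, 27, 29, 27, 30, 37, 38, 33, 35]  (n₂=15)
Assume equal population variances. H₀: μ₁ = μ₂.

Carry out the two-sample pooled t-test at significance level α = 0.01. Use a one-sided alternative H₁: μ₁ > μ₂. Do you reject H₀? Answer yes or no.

reject H₀: yes

x̄₁=40.273, s₁=4.516, n₁=22
x̄₂=33.067, s₂=5.133, n₂=15
s_p² = [21·4.516² + 14·5.133²]/35 = 22.7799
SE = √(s_p²·(1/22+1/15)) = 1.5982
t = (40.273−33.067)/1.5982 = 4.5090
df = 35
p-value (one-sided, H₁ greater) = 0.00004
At α=0.01: p < α → reject H₀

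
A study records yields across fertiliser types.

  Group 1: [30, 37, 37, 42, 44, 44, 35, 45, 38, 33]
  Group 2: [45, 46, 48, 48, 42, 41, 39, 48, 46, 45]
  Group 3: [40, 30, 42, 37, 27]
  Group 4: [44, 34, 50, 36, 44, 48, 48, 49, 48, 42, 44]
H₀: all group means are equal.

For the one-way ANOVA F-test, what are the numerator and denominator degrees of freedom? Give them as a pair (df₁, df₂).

k = 4 groups, N = 36 total
df = (k−1, N−k) = (4−1, 36−4) = (3, 32)

degrees of freedom = [3, 32]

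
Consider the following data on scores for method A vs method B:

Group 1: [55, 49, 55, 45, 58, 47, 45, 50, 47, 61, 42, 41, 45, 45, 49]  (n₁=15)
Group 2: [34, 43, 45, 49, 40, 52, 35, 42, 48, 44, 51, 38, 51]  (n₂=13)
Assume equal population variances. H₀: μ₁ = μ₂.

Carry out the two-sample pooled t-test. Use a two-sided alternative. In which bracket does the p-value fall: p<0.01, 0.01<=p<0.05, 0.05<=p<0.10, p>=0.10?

p-value bracket: 0.01<=p<0.05

x̄₁=48.933, s₁=5.873, n₁=15
x̄₂=44.000, s₂=6.069, n₂=13
s_p² = [14·5.873² + 12·6.069²]/26 = 35.5744
SE = √(s_p²·(1/15+1/13)) = 2.2601
t = (48.933−44.000)/2.2601 = 2.1828
df = 26
p-value (two-sided) = 0.03827
→ bracket: 0.01<=p<0.05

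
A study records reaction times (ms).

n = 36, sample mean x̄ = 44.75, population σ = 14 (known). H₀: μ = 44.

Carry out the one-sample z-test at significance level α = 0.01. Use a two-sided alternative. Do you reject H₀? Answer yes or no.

reject H₀: no

SE = σ/√n = 14/√36 = 2.3333
z = (x̄−μ₀)/SE = (44.75−44)/2.3333 = 0.3214
p-value (two-sided) = 0.74789
At α=0.01: p ≥ α → fail to reject H₀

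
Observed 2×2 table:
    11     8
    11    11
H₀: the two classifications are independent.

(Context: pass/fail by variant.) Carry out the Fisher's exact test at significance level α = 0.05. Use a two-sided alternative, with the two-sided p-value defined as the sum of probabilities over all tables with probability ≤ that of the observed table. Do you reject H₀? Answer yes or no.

Margins: r₁=19, r₂=22, c₁=22, c₂=19, n=41
p_obs = C(19,11)·C(22,11)/C(41,22); sum pmf over tables with pmf ≤ p_obs
p-value (two-sided) = 0.75584
At α=0.05: p ≥ α → fail to reject H₀

reject H₀: no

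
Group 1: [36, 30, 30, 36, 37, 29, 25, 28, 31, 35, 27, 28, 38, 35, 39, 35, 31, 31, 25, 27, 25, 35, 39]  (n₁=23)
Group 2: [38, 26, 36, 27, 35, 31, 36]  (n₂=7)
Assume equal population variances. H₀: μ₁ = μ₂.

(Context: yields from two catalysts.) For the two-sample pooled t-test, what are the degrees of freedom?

df = n₁ + n₂ − 2 = 23 + 7 − 2 = 28

degrees of freedom = 28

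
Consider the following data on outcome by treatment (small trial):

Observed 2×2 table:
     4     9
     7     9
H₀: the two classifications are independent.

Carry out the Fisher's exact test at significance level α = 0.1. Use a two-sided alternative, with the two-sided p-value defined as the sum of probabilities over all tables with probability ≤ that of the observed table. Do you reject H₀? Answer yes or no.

reject H₀: no

Margins: r₁=13, r₂=16, c₁=11, c₂=18, n=29
p_obs = C(13,4)·C(16,7)/C(29,11); sum pmf over tables with pmf ≤ p_obs
p-value (two-sided) = 0.70211
At α=0.1: p ≥ α → fail to reject H₀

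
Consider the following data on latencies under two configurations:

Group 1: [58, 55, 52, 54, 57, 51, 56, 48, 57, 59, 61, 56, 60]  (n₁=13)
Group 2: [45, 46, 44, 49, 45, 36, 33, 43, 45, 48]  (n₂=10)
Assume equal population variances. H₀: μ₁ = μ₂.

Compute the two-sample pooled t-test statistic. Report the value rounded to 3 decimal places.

x̄₁=55.692, s₁=3.706, n₁=13
x̄₂=43.400, s₂=5.060, n₂=10
s_p² = [12·3.706² + 9·5.060²]/21 = 18.8176
SE = √(s_p²·(1/13+1/10)) = 1.8246
t = (55.692−43.400)/1.8246 = 6.7369
df = 21

test statistic = 6.737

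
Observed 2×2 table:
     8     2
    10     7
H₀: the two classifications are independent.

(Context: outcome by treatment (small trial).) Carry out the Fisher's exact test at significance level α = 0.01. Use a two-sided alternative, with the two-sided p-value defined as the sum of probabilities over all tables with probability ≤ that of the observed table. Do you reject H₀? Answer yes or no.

Margins: r₁=10, r₂=17, c₁=18, c₂=9, n=27
p_obs = C(10,8)·C(17,10)/C(27,18); sum pmf over tables with pmf ≤ p_obs
p-value (two-sided) = 0.40587
At α=0.01: p ≥ α → fail to reject H₀

reject H₀: no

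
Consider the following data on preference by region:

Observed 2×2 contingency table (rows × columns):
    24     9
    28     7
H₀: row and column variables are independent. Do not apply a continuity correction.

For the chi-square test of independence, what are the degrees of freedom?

degrees of freedom = 1

df = (r−1)(c−1) = (2−1)·(2−1) = 1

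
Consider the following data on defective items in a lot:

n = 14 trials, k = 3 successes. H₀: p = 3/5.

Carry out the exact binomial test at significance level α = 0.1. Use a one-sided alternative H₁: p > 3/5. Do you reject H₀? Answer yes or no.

Exact binomial: n=14, k=3, p₀=3/5=0.6000
P(X≥3) from Σ C(n,i)·p₀^i·(1−p₀)^(n−i)
p-value (one-sided, H₁ greater) = 0.99939
At α=0.1: p ≥ α → fail to reject H₀

reject H₀: no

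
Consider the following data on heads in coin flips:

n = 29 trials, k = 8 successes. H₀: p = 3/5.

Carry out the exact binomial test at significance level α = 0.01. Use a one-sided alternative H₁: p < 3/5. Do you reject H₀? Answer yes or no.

reject H₀: yes

Exact binomial: n=29, k=8, p₀=3/5=0.6000
P(X≤8) from Σ C(n,i)·p₀^i·(1−p₀)^(n−i)
p-value (one-sided, H₁ less) = 0.00041
At α=0.01: p < α → reject H₀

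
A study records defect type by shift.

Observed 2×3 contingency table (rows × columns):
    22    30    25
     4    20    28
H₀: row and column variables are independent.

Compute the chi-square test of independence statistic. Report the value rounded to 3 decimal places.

test statistic = 10.168

Row totals [77, 52], col totals [26, 50, 53], n=129
χ² = (22−15.52)²/15.52 + (30−29.84)²/29.84 + (25−31.64)²/31.64 + (4−10.48)²/10.48 + (20−20.16)²/20.16 + (28−21.36)²/21.36 = 10.1683
df = 2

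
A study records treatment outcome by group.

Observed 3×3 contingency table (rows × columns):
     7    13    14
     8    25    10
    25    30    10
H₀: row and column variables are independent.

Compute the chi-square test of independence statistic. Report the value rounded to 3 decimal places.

Row totals [34, 43, 65], col totals [40, 68, 34], n=142
χ² = (7−9.58)²/9.58 + (13−16.28)²/16.28 + (14−8.14)²/8.14 + (8−12.11)²/12.11 + (25−20.59)²/20.59 + (10−10.30)²/10.30 + (25−18.31)²/18.31 + (30−31.13)²/31.13 + (10−15.56)²/15.56 = 12.3947
df = 4

test statistic = 12.395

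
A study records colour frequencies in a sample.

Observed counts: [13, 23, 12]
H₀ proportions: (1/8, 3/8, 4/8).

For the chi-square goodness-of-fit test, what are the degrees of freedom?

df = k − 1 = 3 − 1 = 2

degrees of freedom = 2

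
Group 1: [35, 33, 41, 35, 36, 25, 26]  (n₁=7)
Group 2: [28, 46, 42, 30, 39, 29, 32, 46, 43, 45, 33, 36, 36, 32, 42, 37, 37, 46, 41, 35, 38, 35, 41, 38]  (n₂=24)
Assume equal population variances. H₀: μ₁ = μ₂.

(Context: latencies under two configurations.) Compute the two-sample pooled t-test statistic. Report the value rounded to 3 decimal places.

test statistic = -2.025

x̄₁=33.000, s₁=5.686, n₁=7
x̄₂=37.792, s₂=5.461, n₂=24
s_p² = [6·5.686² + 23·5.461²]/29 = 30.3434
SE = √(s_p²·(1/7+1/24)) = 2.3662
t = (33.000−37.792)/2.3662 = -2.0250
df = 29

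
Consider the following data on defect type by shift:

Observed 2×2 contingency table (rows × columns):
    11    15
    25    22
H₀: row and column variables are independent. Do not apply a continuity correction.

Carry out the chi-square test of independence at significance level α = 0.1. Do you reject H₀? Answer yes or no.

reject H₀: no

Row totals [26, 47], col totals [36, 37], n=73
χ² = (11−12.82)²/12.82 + (15−13.18)²/13.18 + (25−23.18)²/23.18 + (22−23.82)²/23.82 = 0.7933
df = 1
p-value (upper-tail) = 0.37310
At α=0.1: p ≥ α → fail to reject H₀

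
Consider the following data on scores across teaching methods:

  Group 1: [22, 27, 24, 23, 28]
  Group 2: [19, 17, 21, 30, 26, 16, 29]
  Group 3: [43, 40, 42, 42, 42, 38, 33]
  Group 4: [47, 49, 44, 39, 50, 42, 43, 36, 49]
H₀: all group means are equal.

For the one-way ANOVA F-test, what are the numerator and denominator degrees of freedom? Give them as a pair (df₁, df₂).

degrees of freedom = [3, 24]

k = 4 groups, N = 28 total
df = (k−1, N−k) = (4−1, 28−4) = (3, 24)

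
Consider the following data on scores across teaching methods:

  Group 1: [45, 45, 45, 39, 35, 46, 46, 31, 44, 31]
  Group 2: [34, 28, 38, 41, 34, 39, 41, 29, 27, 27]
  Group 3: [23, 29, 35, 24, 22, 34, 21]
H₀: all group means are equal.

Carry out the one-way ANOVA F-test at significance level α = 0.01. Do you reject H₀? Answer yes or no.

reject H₀: yes

Group means [40.70, 33.80, 26.86], grand mean 34.556
SSB = Σnᵢ(x̄ᵢ−x̄)² = 798.110; SSW = ΣΣ(x−x̄ᵢ)² = 846.557
MSB = 798.110/2 = 399.0548; MSW = 846.557/24 = 35.2732
F = MSB/MSW = 11.3133
df = (2, 24)
p-value (upper-tail) = 0.00035
At α=0.01: p < α → reject H₀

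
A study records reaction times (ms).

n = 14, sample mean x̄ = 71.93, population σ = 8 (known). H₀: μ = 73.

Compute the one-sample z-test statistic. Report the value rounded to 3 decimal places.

test statistic = -0.500

SE = σ/√n = 8/√14 = 2.1381
z = (x̄−μ₀)/SE = (71.93−73)/2.1381 = -0.5004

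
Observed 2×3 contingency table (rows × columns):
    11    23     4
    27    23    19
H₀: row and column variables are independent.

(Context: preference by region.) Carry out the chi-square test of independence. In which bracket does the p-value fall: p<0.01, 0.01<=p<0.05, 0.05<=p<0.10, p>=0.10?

Row totals [38, 69], col totals [38, 46, 23], n=107
χ² = (11−13.50)²/13.50 + (23−16.34)²/16.34 + (4−8.17)²/8.17 + (27−24.50)²/24.50 + (23−29.66)²/29.66 + (19−14.83)²/14.83 = 8.2289
df = 2
p-value (upper-tail) = 0.01634
→ bracket: 0.01<=p<0.05

p-value bracket: 0.01<=p<0.05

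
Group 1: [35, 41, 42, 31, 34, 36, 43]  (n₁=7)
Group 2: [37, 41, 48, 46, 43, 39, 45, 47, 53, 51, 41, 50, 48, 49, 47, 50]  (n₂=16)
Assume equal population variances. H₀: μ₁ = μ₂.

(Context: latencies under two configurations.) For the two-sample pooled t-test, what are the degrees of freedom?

df = n₁ + n₂ − 2 = 7 + 16 − 2 = 21

degrees of freedom = 21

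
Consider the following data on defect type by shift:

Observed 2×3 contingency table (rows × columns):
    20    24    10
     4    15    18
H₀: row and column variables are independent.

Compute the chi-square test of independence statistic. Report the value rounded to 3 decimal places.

Row totals [54, 37], col totals [24, 39, 28], n=91
χ² = (20−14.24)²/14.24 + (24−23.14)²/23.14 + (10−16.62)²/16.62 + (4−9.76)²/9.76 + (15−15.86)²/15.86 + (18−11.38)²/11.38 = 12.2821
df = 2

test statistic = 12.282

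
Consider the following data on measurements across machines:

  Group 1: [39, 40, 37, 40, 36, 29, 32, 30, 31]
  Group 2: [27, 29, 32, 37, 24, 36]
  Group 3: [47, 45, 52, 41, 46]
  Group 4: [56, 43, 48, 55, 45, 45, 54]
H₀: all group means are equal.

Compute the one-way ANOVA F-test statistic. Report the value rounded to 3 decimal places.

Group means [34.89, 30.83, 46.20, 49.43], grand mean 39.852
SSB = Σnᵢ(x̄ᵢ−x̄)² = 1553.171; SSW = ΣΣ(x−x̄ᵢ)² = 528.237
MSB = 1553.171/3 = 517.7236; MSW = 528.237/23 = 22.9668
F = MSB/MSW = 22.5423
df = (3, 23)

test statistic = 22.542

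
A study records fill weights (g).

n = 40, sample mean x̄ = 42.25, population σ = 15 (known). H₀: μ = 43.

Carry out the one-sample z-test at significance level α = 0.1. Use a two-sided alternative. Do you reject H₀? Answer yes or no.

reject H₀: no

SE = σ/√n = 15/√40 = 2.3717
z = (x̄−μ₀)/SE = (42.25−43)/2.3717 = -0.3162
p-value (two-sided) = 0.75183
At α=0.1: p ≥ α → fail to reject H₀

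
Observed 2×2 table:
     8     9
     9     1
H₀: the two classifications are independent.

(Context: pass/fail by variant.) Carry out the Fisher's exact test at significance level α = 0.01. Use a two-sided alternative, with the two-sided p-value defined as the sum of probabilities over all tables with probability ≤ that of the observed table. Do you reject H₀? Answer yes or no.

Margins: r₁=17, r₂=10, c₁=17, c₂=10, n=27
p_obs = C(17,8)·C(10,9)/C(27,17); sum pmf over tables with pmf ≤ p_obs
p-value (two-sided) = 0.04154
At α=0.01: p ≥ α → fail to reject H₀

reject H₀: no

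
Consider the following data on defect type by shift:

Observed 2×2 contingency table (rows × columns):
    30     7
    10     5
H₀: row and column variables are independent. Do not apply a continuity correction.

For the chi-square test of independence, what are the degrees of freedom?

df = (r−1)(c−1) = (2−1)·(2−1) = 1

degrees of freedom = 1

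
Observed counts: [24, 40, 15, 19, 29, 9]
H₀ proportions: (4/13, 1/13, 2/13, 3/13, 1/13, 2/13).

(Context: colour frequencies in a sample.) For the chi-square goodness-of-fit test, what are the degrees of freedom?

df = k − 1 = 6 − 1 = 5

degrees of freedom = 5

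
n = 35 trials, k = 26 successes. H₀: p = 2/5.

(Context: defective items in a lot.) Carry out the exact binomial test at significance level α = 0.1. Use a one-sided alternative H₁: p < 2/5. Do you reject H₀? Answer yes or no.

Exact binomial: n=35, k=26, p₀=2/5=0.4000
P(X≤26) from Σ C(n,i)·p₀^i·(1−p₀)^(n−i)
p-value (one-sided, H₁ less) = 0.99999
At α=0.1: p ≥ α → fail to reject H₀

reject H₀: no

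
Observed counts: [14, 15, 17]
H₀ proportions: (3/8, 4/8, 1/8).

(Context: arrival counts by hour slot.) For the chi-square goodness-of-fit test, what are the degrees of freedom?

degrees of freedom = 2

df = k − 1 = 3 − 1 = 2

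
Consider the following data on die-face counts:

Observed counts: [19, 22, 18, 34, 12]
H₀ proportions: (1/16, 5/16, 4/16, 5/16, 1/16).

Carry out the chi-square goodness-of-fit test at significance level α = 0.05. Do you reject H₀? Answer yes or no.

n = 105; E_i = n·p_i = [6.56, 32.81, 26.25, 32.81, 6.56]
χ² = (19−6.56)²/6.56 + (22−32.81)²/32.81 + (18−26.25)²/26.25 + (34−32.81)²/32.81 + (12−6.56)²/6.56 = 34.2762
df = 4
p-value (upper-tail) = 0.00000
At α=0.05: p < α → reject H₀

reject H₀: yes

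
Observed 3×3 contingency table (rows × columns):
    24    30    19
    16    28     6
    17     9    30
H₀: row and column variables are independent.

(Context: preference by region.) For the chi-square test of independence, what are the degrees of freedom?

df = (r−1)(c−1) = (3−1)·(3−1) = 4

degrees of freedom = 4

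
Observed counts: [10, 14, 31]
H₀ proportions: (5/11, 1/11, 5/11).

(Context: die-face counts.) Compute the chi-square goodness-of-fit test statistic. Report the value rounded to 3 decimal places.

test statistic = 26.640

n = 55; E_i = n·p_i = [25.00, 5.00, 25.00]
χ² = (10−25.00)²/25.00 + (14−5.00)²/5.00 + (31−25.00)²/25.00 = 26.6400
df = 2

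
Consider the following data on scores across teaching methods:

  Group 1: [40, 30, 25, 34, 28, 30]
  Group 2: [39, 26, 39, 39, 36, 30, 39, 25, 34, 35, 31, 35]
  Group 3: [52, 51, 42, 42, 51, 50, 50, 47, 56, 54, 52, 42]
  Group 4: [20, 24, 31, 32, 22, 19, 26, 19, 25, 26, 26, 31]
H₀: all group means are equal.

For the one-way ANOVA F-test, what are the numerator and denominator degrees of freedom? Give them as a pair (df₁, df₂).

degrees of freedom = [3, 38]

k = 4 groups, N = 42 total
df = (k−1, N−k) = (4−1, 42−4) = (3, 38)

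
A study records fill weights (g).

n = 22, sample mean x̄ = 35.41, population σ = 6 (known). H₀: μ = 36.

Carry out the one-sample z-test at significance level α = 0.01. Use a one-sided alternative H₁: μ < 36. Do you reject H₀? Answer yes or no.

reject H₀: no

SE = σ/√n = 6/√22 = 1.2792
z = (x̄−μ₀)/SE = (35.41−36)/1.2792 = -0.4612
p-value (one-sided, H₁ less) = 0.32232
At α=0.01: p ≥ α → fail to reject H₀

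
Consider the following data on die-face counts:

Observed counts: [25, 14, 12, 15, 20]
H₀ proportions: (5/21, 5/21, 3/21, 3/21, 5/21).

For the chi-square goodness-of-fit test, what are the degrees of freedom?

df = k − 1 = 5 − 1 = 4

degrees of freedom = 4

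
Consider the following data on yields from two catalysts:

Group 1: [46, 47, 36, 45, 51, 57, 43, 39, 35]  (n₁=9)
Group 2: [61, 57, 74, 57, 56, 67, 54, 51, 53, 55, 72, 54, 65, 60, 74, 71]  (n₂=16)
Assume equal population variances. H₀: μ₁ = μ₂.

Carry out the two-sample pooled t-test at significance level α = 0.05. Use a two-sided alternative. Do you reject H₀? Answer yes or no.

reject H₀: yes

x̄₁=44.333, s₁=7.089, n₁=9
x̄₂=61.312, s₂=8.023, n₂=16
s_p² = [8·7.089² + 15·8.023²]/23 = 59.4538
SE = √(s_p²·(1/9+1/16)) = 3.2128
t = (44.333−61.312)/3.2128 = -5.2849
df = 23
p-value (two-sided) = 0.00002
At α=0.05: p < α → reject H₀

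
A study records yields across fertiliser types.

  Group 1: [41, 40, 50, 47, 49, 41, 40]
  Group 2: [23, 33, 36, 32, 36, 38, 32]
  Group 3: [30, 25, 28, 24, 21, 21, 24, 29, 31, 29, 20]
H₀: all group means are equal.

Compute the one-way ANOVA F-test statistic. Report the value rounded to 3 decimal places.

Group means [44.00, 32.86, 25.64], grand mean 32.800
SSB = Σnᵢ(x̄ᵢ−x̄)² = 1442.597; SSW = ΣΣ(x−x̄ᵢ)² = 421.403
MSB = 1442.597/2 = 721.2987; MSW = 421.403/22 = 19.1547
F = MSB/MSW = 37.6566
df = (2, 22)

test statistic = 37.657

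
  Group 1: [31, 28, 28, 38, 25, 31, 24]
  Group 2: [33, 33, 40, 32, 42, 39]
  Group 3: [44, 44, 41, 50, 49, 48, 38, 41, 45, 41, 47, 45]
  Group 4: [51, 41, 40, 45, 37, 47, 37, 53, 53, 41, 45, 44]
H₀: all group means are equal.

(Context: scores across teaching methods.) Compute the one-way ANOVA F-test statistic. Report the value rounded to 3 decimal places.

test statistic = 20.501

Group means [29.29, 36.50, 44.42, 44.50], grand mean 40.297
SSB = Σnᵢ(x̄ᵢ−x̄)² = 1350.884; SSW = ΣΣ(x−x̄ᵢ)² = 724.845
MSB = 1350.884/3 = 450.2948; MSW = 724.845/33 = 21.9650
F = MSB/MSW = 20.5006
df = (3, 33)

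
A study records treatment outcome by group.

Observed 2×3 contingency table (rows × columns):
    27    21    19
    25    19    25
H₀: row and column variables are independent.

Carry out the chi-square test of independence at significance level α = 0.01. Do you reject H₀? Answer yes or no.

reject H₀: no

Row totals [67, 69], col totals [52, 40, 44], n=136
χ² = (27−25.62)²/25.62 + (21−19.71)²/19.71 + (19−21.68)²/21.68 + (25−26.38)²/26.38 + (19−20.29)²/20.29 + (25−22.32)²/22.32 = 0.9659
df = 2
p-value (upper-tail) = 0.61696
At α=0.01: p ≥ α → fail to reject H₀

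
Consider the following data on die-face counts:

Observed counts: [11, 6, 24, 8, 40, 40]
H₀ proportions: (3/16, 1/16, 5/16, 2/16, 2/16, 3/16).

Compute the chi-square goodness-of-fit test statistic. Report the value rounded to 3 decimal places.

test statistic = 64.100

n = 129; E_i = n·p_i = [24.19, 8.06, 40.31, 16.12, 16.12, 24.19]
χ² = (11−24.19)²/24.19 + (6−8.06)²/8.06 + (24−40.31)²/40.31 + (8−16.12)²/16.12 + (40−16.12)²/16.12 + (40−24.19)²/24.19 = 64.0997
df = 5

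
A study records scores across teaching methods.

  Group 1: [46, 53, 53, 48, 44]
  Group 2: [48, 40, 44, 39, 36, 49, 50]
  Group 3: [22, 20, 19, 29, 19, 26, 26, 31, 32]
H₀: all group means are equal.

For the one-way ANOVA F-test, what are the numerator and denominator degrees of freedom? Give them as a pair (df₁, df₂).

k = 3 groups, N = 21 total
df = (k−1, N−k) = (3−1, 21−3) = (2, 18)

degrees of freedom = [2, 18]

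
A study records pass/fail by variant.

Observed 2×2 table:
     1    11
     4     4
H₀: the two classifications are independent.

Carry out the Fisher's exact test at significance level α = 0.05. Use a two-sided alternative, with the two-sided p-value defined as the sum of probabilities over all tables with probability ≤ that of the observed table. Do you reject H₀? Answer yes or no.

reject H₀: no

Margins: r₁=12, r₂=8, c₁=5, c₂=15, n=20
p_obs = C(12,1)·C(8,4)/C(20,5); sum pmf over tables with pmf ≤ p_obs
p-value (two-sided) = 0.10888
At α=0.05: p ≥ α → fail to reject H₀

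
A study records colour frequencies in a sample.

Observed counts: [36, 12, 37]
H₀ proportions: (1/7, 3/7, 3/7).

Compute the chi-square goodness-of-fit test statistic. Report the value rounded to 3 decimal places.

n = 85; E_i = n·p_i = [12.14, 36.43, 36.43]
χ² = (36−12.14)²/12.14 + (12−36.43)²/36.43 + (37−36.43)²/36.43 = 63.2627
df = 2

test statistic = 63.263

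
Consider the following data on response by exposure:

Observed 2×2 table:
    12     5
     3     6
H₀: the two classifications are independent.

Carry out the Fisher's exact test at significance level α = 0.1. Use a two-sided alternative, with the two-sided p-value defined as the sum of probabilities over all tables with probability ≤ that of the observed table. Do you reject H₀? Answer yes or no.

reject H₀: no

Margins: r₁=17, r₂=9, c₁=15, c₂=11, n=26
p_obs = C(17,12)·C(9,3)/C(26,15); sum pmf over tables with pmf ≤ p_obs
p-value (two-sided) = 0.10343
At α=0.1: p ≥ α → fail to reject H₀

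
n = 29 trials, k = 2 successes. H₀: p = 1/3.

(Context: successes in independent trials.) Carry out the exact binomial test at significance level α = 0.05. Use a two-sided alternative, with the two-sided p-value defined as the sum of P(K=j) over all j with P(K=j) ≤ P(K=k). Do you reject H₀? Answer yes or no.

reject H₀: yes

Exact binomial: n=29, k=2, p₀=1/3=0.3333
P(X=j) = C(n,j)·p₀^j·(1−p₀)^(n−j); p = Σ P(X=j) over j with P(X=j) ≤ P(X=2)
p-value (two-sided) = 0.00131
At α=0.05: p < α → reject H₀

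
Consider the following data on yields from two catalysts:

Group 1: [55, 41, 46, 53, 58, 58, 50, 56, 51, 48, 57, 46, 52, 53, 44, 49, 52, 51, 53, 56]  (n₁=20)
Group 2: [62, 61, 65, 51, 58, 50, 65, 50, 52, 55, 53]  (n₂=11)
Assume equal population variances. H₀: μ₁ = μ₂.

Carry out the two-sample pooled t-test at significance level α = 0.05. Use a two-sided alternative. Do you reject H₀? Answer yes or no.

x̄₁=51.450, s₁=4.718, n₁=20
x̄₂=56.545, s₂=5.888, n₂=11
s_p² = [19·4.718² + 10·5.888²]/29 = 26.5406
SE = √(s_p²·(1/20+1/11)) = 1.9339
t = (51.450−56.545)/1.9339 = -2.6349
df = 29
p-value (two-sided) = 0.01337
At α=0.05: p < α → reject H₀

reject H₀: yes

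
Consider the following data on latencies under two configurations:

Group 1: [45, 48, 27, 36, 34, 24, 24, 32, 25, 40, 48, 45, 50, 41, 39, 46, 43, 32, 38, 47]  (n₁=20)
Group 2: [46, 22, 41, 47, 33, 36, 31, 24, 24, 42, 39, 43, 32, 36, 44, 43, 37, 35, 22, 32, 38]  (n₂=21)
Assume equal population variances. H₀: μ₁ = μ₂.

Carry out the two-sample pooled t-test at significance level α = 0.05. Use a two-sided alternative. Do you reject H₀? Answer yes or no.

reject H₀: no

x̄₁=38.200, s₁=8.581, n₁=20
x̄₂=35.571, s₂=7.750, n₂=21
s_p² = [19·8.581² + 20·7.750²]/39 = 66.6755
SE = √(s_p²·(1/20+1/21)) = 2.5512
t = (38.200−35.571)/2.5512 = 1.0303
df = 39
p-value (two-sided) = 0.30921
At α=0.05: p ≥ α → fail to reject H₀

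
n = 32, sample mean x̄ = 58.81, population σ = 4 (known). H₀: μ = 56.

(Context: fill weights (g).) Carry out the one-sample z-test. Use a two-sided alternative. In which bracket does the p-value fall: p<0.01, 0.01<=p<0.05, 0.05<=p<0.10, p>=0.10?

p-value bracket: p<0.01

SE = σ/√n = 4/√32 = 0.7071
z = (x̄−μ₀)/SE = (58.81−56)/0.7071 = 3.9739
p-value (two-sided) = 0.00007
→ bracket: p<0.01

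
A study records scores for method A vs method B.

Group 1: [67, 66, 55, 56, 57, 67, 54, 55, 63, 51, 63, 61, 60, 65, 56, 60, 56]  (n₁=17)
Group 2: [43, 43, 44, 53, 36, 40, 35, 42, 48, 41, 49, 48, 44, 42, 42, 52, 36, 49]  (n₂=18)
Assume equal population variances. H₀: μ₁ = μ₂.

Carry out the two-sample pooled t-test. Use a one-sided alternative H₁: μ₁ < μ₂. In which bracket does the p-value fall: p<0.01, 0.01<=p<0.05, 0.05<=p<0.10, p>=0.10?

p-value bracket: p>=0.10

x̄₁=59.529, s₁=4.989, n₁=17
x̄₂=43.722, s₂=5.278, n₂=18
s_p² = [16·4.989² + 17·5.278²]/33 = 26.4196
SE = √(s_p²·(1/17+1/18)) = 1.7383
t = (59.529−43.722)/1.7383 = 9.0932
df = 33
p-value (one-sided, H₁ less) = 1.00000
→ bracket: p>=0.10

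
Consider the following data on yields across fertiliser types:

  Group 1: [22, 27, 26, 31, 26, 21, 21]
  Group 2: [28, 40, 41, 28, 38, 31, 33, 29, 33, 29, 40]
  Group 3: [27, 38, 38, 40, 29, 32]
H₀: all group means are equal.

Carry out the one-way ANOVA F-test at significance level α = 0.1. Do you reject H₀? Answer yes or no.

Group means [24.86, 33.64, 34.00], grand mean 31.167
SSB = Σnᵢ(x̄ᵢ−x̄)² = 393.931; SSW = ΣΣ(x−x̄ᵢ)² = 497.403
MSB = 393.931/2 = 196.9654; MSW = 497.403/21 = 23.6858
F = MSB/MSW = 8.3157
df = (2, 21)
p-value (upper-tail) = 0.00219
At α=0.1: p < α → reject H₀

reject H₀: yes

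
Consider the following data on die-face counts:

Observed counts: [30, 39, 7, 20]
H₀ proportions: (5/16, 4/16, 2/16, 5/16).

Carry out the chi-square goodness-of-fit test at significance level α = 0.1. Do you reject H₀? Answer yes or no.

n = 96; E_i = n·p_i = [30.00, 24.00, 12.00, 30.00]
χ² = (30−30.00)²/30.00 + (39−24.00)²/24.00 + (7−12.00)²/12.00 + (20−30.00)²/30.00 = 14.7917
df = 3
p-value (upper-tail) = 0.00200
At α=0.1: p < α → reject H₀

reject H₀: yes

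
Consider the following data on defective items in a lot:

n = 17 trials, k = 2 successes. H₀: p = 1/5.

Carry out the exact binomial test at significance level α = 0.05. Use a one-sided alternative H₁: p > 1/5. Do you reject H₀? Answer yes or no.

Exact binomial: n=17, k=2, p₀=1/5=0.2000
P(X≥2) from Σ C(n,i)·p₀^i·(1−p₀)^(n−i)
p-value (one-sided, H₁ greater) = 0.88178
At α=0.05: p ≥ α → fail to reject H₀

reject H₀: no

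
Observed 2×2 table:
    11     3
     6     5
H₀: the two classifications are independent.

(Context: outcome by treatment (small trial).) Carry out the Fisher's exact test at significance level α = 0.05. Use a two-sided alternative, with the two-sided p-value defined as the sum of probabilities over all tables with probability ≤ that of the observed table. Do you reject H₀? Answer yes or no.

reject H₀: no

Margins: r₁=14, r₂=11, c₁=17, c₂=8, n=25
p_obs = C(14,11)·C(11,6)/C(25,17); sum pmf over tables with pmf ≤ p_obs
p-value (two-sided) = 0.38917
At α=0.05: p ≥ α → fail to reject H₀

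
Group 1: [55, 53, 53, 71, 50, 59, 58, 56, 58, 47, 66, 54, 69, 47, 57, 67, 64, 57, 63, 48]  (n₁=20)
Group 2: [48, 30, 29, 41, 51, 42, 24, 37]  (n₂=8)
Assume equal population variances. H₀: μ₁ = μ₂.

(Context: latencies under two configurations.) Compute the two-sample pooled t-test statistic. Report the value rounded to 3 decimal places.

test statistic = 6.018

x̄₁=57.600, s₁=7.185, n₁=20
x̄₂=37.750, s₂=9.528, n₂=8
s_p² = [19·7.185² + 7·9.528²]/26 = 62.1654
SE = √(s_p²·(1/20+1/8)) = 3.2983
t = (57.600−37.750)/3.2983 = 6.0182
df = 26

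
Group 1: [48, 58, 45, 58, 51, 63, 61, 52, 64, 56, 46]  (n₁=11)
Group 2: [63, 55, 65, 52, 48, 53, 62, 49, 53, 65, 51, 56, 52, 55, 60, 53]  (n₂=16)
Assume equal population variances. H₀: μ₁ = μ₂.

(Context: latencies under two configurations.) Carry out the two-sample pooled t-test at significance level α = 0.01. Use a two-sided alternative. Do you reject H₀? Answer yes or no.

reject H₀: no

x̄₁=54.727, s₁=6.739, n₁=11
x̄₂=55.750, s₂=5.544, n₂=16
s_p² = [10·6.739² + 15·5.544²]/25 = 36.6073
SE = √(s_p²·(1/11+1/16)) = 2.3698
t = (54.727−55.750)/2.3698 = -0.4316
df = 25
p-value (two-sided) = 0.66975
At α=0.01: p ≥ α → fail to reject H₀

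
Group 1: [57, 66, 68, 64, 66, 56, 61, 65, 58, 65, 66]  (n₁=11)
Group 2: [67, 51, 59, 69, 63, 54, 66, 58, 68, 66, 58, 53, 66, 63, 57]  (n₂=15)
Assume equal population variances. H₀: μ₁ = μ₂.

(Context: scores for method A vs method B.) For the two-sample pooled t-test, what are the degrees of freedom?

df = n₁ + n₂ − 2 = 11 + 15 − 2 = 24

degrees of freedom = 24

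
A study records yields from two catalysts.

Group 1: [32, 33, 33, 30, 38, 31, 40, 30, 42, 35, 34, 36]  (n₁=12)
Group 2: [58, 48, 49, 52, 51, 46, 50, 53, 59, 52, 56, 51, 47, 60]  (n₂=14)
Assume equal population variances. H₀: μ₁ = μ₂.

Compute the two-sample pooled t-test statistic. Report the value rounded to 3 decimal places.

x̄₁=34.500, s₁=3.873, n₁=12
x̄₂=52.286, s₂=4.445, n₂=14
s_p² = [11·3.873² + 13·4.445²]/24 = 17.5774
SE = √(s_p²·(1/12+1/14)) = 1.6493
t = (34.500−52.286)/1.6493 = -10.7836
df = 24

test statistic = -10.784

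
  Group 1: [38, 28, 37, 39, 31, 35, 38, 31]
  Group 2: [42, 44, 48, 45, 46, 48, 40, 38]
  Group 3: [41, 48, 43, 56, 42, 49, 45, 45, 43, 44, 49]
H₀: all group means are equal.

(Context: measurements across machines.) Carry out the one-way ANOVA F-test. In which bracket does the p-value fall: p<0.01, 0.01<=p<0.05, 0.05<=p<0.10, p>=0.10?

p-value bracket: p<0.01

Group means [34.62, 43.88, 45.91], grand mean 41.963
SSB = Σnᵢ(x̄ᵢ−x̄)² = 631.304; SSW = ΣΣ(x−x̄ᵢ)² = 397.659
MSB = 631.304/2 = 315.6519; MSW = 397.659/24 = 16.5691
F = MSB/MSW = 19.0506
df = (2, 24)
p-value (upper-tail) = 0.00001
→ bracket: p<0.01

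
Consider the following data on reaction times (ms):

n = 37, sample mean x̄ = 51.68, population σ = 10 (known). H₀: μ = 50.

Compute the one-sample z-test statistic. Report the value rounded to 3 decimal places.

test statistic = 1.022

SE = σ/√n = 10/√37 = 1.6440
z = (x̄−μ₀)/SE = (51.68−50)/1.6440 = 1.0219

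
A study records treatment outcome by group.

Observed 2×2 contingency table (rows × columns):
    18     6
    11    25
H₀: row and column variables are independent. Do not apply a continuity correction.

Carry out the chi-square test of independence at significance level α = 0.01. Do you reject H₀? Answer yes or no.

Row totals [24, 36], col totals [29, 31], n=60
χ² = (18−11.60)²/11.60 + (6−12.40)²/12.40 + (11−17.40)²/17.40 + (25−18.60)²/18.60 = 11.3904
df = 1
p-value (upper-tail) = 0.00074
At α=0.01: p < α → reject H₀

reject H₀: yes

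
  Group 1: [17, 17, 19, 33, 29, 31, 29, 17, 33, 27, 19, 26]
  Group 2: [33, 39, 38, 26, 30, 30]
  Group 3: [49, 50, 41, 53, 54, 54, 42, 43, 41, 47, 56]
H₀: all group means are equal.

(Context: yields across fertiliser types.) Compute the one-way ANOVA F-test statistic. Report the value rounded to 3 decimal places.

Group means [24.75, 32.67, 48.18], grand mean 35.276
SSB = Σnᵢ(x̄ᵢ−x̄)² = 3202.573; SSW = ΣΣ(x−x̄ᵢ)² = 917.220
MSB = 3202.573/2 = 1601.2867; MSW = 917.220/26 = 35.2777
F = MSB/MSW = 45.3909
df = (2, 26)

test statistic = 45.391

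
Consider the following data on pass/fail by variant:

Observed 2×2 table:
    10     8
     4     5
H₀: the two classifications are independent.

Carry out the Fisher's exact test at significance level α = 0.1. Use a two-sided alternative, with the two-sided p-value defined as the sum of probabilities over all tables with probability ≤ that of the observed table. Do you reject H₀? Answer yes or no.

Margins: r₁=18, r₂=9, c₁=14, c₂=13, n=27
p_obs = C(18,10)·C(9,4)/C(27,14); sum pmf over tables with pmf ≤ p_obs
p-value (two-sided) = 0.69458
At α=0.1: p ≥ α → fail to reject H₀

reject H₀: no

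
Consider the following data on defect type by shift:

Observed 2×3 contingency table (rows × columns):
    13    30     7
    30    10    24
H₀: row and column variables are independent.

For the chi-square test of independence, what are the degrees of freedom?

df = (r−1)(c−1) = (2−1)·(3−1) = 2

degrees of freedom = 2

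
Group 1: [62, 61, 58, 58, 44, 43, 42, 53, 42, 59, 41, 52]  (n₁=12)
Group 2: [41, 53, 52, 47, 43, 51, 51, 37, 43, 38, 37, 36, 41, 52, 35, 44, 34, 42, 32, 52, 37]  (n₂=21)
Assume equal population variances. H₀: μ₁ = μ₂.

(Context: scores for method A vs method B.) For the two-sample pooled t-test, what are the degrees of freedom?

degrees of freedom = 31

df = n₁ + n₂ − 2 = 12 + 21 − 2 = 31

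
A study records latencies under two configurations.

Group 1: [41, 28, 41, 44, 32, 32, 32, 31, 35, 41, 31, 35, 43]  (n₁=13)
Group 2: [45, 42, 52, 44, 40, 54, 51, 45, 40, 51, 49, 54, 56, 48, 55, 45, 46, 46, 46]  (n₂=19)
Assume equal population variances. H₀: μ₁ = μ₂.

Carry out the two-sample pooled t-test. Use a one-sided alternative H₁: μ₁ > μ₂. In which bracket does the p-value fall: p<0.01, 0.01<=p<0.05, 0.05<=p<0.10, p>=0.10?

p-value bracket: p>=0.10

x̄₁=35.846, s₁=5.414, n₁=13
x̄₂=47.842, s₂=4.936, n₂=19
s_p² = [12·5.414² + 18·4.936²]/30 = 26.3406
SE = √(s_p²·(1/13+1/19)) = 1.8473
t = (35.846−47.842)/1.8473 = -6.4937
df = 30
p-value (one-sided, H₁ greater) = 1.00000
→ bracket: p>=0.10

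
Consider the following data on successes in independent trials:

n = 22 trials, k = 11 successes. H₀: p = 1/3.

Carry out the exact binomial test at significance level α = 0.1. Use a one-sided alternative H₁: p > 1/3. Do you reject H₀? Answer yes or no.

reject H₀: yes

Exact binomial: n=22, k=11, p₀=1/3=0.3333
P(X≥11) from Σ C(n,i)·p₀^i·(1−p₀)^(n−i)
p-value (one-sided, H₁ greater) = 0.07874
At α=0.1: p < α → reject H₀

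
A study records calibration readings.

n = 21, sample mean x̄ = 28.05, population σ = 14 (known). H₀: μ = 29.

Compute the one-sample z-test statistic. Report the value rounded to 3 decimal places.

test statistic = -0.311

SE = σ/√n = 14/√21 = 3.0551
z = (x̄−μ₀)/SE = (28.05−29)/3.0551 = -0.3110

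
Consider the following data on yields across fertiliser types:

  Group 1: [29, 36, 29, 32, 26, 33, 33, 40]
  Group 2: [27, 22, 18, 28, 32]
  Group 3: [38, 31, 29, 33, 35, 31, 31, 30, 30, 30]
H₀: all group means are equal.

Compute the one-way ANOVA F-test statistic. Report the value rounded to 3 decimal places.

test statistic = 5.284

Group means [32.25, 25.40, 31.80], grand mean 30.565
SSB = Σnᵢ(x̄ᵢ−x̄)² = 171.352; SSW = ΣΣ(x−x̄ᵢ)² = 324.300
MSB = 171.352/2 = 85.6761; MSW = 324.300/20 = 16.2150
F = MSB/MSW = 5.2838
df = (2, 20)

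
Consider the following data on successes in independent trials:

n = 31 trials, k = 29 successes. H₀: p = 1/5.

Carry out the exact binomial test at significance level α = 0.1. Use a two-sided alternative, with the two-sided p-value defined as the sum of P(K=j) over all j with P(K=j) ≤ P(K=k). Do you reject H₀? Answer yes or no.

Exact binomial: n=31, k=29, p₀=1/5=0.2000
P(X=j) = C(n,j)·p₀^j·(1−p₀)^(n−j); p = Σ P(X=j) over j with P(X=j) ≤ P(X=29)
p-value (two-sided) = 0.00000
At α=0.1: p < α → reject H₀

reject H₀: yes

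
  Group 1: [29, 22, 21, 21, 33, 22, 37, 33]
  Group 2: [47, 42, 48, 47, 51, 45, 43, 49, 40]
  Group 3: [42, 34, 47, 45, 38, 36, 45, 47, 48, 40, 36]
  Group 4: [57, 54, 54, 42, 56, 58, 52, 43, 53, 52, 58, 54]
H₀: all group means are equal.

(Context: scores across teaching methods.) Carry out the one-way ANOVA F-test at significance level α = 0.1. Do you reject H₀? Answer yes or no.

Group means [27.25, 45.78, 41.64, 52.75], grand mean 43.025
SSB = Σnᵢ(x̄ᵢ−x̄)² = 3215.124; SSW = ΣΣ(x−x̄ᵢ)² = 957.851
MSB = 3215.124/3 = 1071.7080; MSW = 957.851/36 = 26.6070
F = MSB/MSW = 40.2792
df = (3, 36)
p-value (upper-tail) = 0.00000
At α=0.1: p < α → reject H₀

reject H₀: yes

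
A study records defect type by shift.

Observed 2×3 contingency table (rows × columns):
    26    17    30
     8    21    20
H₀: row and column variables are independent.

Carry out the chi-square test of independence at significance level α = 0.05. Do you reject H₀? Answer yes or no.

reject H₀: yes

Row totals [73, 49], col totals [34, 38, 50], n=122
χ² = (26−20.34)²/20.34 + (17−22.74)²/22.74 + (30−29.92)²/29.92 + (8−13.66)²/13.66 + (21−15.26)²/15.26 + (20−20.08)²/20.08 = 7.5202
df = 2
p-value (upper-tail) = 0.02328
At α=0.05: p < α → reject H₀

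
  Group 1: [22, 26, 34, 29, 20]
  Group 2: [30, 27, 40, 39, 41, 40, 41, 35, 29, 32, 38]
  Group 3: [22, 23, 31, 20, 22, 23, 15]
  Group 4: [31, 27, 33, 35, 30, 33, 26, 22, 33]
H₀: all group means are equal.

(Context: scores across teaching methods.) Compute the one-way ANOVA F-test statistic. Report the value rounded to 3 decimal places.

Group means [26.20, 35.64, 22.29, 30.00], grand mean 29.656
SSB = Σnᵢ(x̄ᵢ−x̄)² = 834.445; SSW = ΣΣ(x−x̄ᵢ)² = 678.774
MSB = 834.445/3 = 278.1482; MSW = 678.774/28 = 24.2419
F = MSB/MSW = 11.4738
df = (3, 28)

test statistic = 11.474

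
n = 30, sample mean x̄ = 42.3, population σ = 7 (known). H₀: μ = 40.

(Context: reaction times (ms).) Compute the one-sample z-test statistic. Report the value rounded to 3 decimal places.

SE = σ/√n = 7/√30 = 1.2780
z = (x̄−μ₀)/SE = (42.3−40)/1.2780 = 1.7997

test statistic = 1.800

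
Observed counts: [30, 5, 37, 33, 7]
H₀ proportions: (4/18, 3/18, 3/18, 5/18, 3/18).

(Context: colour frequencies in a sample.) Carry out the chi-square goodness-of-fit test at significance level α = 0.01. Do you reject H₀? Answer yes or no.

n = 112; E_i = n·p_i = [24.89, 18.67, 18.67, 31.11, 18.67]
χ² = (30−24.89)²/24.89 + (5−18.67)²/18.67 + (37−18.67)²/18.67 + (33−31.11)²/31.11 + (7−18.67)²/18.67 = 36.4679
df = 4
p-value (upper-tail) = 0.00000
At α=0.01: p < α → reject H₀

reject H₀: yes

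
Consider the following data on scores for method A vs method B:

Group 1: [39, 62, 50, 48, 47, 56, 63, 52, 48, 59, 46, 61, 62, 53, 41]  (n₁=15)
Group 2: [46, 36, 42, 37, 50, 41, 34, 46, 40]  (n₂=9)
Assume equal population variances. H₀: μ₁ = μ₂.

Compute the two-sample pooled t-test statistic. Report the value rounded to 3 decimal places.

test statistic = 3.780

x̄₁=52.467, s₁=7.800, n₁=15
x̄₂=41.333, s₂=5.268, n₂=9
s_p² = [14·7.800² + 8·5.268²]/22 = 48.8061
SE = √(s_p²·(1/15+1/9)) = 2.9456
t = (52.467−41.333)/2.9456 = 3.7796
df = 22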